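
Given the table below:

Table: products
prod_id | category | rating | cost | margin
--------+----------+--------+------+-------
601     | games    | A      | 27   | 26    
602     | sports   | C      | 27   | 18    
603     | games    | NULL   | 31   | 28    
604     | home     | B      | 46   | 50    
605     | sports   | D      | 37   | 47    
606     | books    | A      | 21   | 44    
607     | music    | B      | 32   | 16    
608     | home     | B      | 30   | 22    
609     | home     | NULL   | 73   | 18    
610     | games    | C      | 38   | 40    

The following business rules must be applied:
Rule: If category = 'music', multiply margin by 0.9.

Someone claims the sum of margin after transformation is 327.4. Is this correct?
No, the correct result is 307.4.

Step 1: Calculate the correct sum after transformation
Step 2: Apply multiplier 0.9 to records where category = 'music'
Step 3: Correct result = 307.4
Step 4: Claimed result = 327.4
Step 5: 307.4 ≠ 327.4
Conclusion: The claimed result is incorrect. The correct answer is 307.4.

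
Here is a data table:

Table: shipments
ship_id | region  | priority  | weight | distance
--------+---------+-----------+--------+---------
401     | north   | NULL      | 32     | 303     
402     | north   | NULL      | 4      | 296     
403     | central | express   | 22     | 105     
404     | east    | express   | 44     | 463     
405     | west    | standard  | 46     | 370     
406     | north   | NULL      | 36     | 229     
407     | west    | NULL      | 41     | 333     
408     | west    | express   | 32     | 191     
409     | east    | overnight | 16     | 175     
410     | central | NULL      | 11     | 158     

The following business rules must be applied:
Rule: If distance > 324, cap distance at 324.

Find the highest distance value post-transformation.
324

Step 1: Original maximum distance = 463
Step 2: Apply cap at 324
Step 3: 3 records had distance > 324 and were capped
Step 4: Maximum after transformation = 324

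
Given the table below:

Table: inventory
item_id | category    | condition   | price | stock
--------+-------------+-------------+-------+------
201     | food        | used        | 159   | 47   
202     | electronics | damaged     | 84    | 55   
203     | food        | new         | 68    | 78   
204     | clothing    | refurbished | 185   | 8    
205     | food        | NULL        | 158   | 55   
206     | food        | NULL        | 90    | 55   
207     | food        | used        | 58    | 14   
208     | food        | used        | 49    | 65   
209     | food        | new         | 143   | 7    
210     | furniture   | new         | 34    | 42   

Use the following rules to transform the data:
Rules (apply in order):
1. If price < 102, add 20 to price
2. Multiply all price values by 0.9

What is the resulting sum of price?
1033.2

Step 1: Apply Rule 1 - Add 20 to records with price < 102
  - 6 records affected: 383 + (6 × 20) = 503
  - Unaffected records: 645
  - Sum after Rule 1: 1148
Step 2: Apply Rule 2 - Multiply all by 0.9
  - 1148 × 0.9 = 1033.2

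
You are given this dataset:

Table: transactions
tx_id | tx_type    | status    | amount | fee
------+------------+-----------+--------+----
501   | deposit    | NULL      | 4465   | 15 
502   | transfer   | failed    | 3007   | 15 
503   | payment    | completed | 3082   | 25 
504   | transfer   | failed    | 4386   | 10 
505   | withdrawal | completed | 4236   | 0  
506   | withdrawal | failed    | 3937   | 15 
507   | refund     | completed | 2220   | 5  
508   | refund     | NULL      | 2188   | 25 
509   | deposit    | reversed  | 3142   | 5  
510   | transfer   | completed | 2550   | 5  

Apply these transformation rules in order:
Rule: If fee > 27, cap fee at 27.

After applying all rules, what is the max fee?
25

Step 1: Original maximum fee = 25
Step 2: Check cap of 27 against maximum
Step 3: No records exceed the cap (max 25 <= cap 27), so no capping applies
Step 4: Maximum after transformation = 25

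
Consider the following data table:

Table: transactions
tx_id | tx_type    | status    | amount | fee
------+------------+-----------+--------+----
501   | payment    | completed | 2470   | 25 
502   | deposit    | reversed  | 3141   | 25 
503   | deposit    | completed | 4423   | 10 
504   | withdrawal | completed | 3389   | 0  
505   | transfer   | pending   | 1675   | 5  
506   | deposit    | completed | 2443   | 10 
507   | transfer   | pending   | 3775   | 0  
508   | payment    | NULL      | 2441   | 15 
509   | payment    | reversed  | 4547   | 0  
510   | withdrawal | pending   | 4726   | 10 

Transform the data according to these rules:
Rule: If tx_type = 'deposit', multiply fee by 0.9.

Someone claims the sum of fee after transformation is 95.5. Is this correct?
Yes, the result is correct.

Step 1: Calculate the correct sum after transformation
Step 2: Apply multiplier 0.9 to records where tx_type = 'deposit'
Step 3: Correct result = 95.5
Step 4: Claimed result = 95.5
Step 5: 95.5 = 95.5 ✓
Conclusion: The claimed result is correct.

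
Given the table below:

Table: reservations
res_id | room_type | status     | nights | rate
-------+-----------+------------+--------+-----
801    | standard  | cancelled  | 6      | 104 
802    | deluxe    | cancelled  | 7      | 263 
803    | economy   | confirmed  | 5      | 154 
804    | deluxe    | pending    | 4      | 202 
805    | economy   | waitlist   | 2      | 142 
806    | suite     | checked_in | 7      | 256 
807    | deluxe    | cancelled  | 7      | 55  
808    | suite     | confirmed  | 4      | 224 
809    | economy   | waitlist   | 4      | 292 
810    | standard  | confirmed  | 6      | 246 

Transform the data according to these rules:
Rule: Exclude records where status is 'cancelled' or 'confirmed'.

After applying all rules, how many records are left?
4

Step 1: Count records to exclude
  - 3 (cancelled) + 3 (confirmed) = 6 records
Step 2: Total records: 10
Step 3: Remaining = 10 - 6 = 4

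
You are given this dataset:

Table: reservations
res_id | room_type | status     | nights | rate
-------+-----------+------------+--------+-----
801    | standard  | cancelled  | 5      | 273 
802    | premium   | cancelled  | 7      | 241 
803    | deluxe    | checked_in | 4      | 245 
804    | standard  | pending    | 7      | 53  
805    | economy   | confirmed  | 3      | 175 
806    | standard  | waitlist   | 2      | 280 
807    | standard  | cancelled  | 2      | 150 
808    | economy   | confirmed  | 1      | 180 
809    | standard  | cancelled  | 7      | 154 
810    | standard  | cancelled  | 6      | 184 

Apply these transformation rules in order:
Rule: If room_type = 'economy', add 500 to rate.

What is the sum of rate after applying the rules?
2935

Step 1: Count records where room_type = 'economy': 2
Step 2: Total bonus added: 2 × 500 = 1000
Step 3: Original sum of rate: 1935
Step 4: Final sum = 1935 + 1000 = 2935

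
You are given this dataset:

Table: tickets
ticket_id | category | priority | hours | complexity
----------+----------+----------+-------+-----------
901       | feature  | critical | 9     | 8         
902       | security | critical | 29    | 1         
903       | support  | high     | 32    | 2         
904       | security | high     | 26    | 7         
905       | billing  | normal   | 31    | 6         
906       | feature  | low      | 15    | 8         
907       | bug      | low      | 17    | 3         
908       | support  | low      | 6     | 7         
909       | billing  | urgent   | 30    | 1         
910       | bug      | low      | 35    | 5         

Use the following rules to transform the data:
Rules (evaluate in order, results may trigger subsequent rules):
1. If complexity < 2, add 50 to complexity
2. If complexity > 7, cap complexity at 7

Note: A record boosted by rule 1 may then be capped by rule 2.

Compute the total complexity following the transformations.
58

Step 1: Apply rule 1 to records with complexity < 2
  - 2 records get bonus of 50
  - Of these, 2 records then exceed 7 and get capped
Step 2: Apply rule 2 to records with complexity > 7
  - 2 records (original) are capped
Step 3: Calculate final sum = 58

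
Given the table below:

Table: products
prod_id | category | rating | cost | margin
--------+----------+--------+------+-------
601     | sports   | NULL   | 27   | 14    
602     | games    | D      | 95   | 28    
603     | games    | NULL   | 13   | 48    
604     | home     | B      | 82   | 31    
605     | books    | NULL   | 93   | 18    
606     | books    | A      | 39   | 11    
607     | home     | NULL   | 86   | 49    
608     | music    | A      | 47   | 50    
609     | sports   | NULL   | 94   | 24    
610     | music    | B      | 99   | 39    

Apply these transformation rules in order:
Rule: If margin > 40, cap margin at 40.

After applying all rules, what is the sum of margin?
285

Step 1: 3 records have margin > 40
Step 2: These records originally summed to 147
Step 3: After capping: 3 × 40 = 120
Step 4: Unaffected records sum: 165
Step 5: Final sum = 120 + 165 = 285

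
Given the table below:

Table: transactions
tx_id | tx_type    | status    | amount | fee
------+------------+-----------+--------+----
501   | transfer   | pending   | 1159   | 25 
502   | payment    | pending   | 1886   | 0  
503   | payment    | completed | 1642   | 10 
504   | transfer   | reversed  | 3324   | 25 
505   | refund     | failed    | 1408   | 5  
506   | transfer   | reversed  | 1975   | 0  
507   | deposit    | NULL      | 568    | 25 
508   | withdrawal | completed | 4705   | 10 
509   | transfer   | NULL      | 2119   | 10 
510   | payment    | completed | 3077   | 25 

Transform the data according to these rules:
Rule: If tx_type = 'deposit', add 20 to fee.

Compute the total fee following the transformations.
155

Step 1: Count records where tx_type = 'deposit': 1
Step 2: Total bonus added: 1 × 20 = 20
Step 3: Original sum of fee: 135
Step 4: Final sum = 135 + 20 = 155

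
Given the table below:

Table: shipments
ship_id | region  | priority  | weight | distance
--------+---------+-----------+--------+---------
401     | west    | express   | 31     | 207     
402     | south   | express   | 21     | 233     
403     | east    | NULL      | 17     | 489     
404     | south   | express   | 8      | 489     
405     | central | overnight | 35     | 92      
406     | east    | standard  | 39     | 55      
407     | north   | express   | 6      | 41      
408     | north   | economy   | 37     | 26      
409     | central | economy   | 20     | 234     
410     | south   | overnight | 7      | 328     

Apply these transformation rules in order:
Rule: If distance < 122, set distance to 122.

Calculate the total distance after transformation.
2468

Step 1: 4 records have distance < 122
Step 2: These records originally summed to 214
Step 3: After setting to minimum: 4 × 122 = 488
Step 4: Unaffected records sum: 1980
Step 5: Final sum = 488 + 1980 = 2468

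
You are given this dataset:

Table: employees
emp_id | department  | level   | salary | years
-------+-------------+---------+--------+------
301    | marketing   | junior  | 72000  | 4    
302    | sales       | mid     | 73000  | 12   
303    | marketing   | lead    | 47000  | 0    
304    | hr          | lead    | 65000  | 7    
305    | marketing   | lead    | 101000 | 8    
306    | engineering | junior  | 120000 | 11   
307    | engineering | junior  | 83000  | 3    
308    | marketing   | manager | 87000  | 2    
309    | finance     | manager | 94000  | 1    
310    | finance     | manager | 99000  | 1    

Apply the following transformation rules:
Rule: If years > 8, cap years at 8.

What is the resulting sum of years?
42

Step 1: 2 records have years > 8
Step 2: These records originally summed to 23
Step 3: After capping: 2 × 8 = 16
Step 4: Unaffected records sum: 26
Step 5: Final sum = 16 + 26 = 42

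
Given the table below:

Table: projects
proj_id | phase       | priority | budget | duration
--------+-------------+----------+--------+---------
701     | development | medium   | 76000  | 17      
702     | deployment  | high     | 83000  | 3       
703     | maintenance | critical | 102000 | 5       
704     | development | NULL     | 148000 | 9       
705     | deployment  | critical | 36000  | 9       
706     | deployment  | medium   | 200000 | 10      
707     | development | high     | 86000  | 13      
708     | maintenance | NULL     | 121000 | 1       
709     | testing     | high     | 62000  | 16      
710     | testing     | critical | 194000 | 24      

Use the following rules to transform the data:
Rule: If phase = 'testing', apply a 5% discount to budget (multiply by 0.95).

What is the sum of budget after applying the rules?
1095200.0

Step 1: Records with phase = 'testing' have total budget = 256000
Step 2: Apply multiplier: 256000 × 0.95 = 243200.0
Step 3: Other records total: 852000
Step 4: Final sum = 243200.0 + 852000 = 1095200.0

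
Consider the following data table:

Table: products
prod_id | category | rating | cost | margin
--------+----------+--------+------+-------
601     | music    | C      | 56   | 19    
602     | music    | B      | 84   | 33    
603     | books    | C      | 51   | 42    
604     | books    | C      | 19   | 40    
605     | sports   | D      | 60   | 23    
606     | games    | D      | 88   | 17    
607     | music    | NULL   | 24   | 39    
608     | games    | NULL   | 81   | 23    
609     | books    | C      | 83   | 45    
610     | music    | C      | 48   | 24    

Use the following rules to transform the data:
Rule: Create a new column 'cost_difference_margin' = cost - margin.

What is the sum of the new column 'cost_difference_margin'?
289

Step 1: For each record, compute cost - margin
Example calculations:
  56 - 19 = 37
  84 - 33 = 51
  51 - 42 = 9
  ...
Step 2: Sum all derived values
Step 3: Total = 289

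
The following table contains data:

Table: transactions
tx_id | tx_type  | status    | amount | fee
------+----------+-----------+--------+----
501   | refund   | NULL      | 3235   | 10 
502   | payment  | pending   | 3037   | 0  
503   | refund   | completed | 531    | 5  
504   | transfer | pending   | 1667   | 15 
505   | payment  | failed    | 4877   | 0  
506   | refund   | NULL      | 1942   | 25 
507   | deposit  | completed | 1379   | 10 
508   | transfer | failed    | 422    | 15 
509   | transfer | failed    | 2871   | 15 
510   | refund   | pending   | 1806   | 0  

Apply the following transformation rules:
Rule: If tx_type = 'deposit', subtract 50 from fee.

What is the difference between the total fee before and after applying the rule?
50

Step 1: Original sum of fee = 95
Step 2: 1 records have tx_type = 'deposit'
Step 3: Each affected record changes by -50
Step 4: Total change = 1 × -50 = -50
Step 5: New sum = 95 + -50 = 45
Step 6: Difference = |45 - 95| = 50
        (Sum decreased by 50)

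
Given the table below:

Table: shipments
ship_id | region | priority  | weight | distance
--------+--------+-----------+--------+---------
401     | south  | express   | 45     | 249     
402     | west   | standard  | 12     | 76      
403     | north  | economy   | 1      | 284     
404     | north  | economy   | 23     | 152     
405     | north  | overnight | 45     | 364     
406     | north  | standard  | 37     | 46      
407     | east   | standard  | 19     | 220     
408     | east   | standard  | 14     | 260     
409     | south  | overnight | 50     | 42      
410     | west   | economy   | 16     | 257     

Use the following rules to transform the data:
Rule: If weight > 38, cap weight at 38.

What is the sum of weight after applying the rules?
236

Step 1: 3 records have weight > 38
Step 2: These records originally summed to 140
Step 3: After capping: 3 × 38 = 114
Step 4: Unaffected records sum: 122
Step 5: Final sum = 114 + 122 = 236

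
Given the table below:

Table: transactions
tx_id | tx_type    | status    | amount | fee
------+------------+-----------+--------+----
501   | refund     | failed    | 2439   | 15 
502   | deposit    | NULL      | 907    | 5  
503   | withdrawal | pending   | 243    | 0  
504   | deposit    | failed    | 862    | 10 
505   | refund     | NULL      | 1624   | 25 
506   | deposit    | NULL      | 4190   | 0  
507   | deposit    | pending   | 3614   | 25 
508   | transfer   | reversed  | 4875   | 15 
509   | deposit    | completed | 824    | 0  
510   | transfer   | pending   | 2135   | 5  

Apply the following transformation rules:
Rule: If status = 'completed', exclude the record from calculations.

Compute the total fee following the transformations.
100

Step 1: Identify records where status = 'completed'
Step 2: The excluded records sum to 0
Step 3: Original total fee = 100
Step 4: Remaining total = 100 - 0 = 100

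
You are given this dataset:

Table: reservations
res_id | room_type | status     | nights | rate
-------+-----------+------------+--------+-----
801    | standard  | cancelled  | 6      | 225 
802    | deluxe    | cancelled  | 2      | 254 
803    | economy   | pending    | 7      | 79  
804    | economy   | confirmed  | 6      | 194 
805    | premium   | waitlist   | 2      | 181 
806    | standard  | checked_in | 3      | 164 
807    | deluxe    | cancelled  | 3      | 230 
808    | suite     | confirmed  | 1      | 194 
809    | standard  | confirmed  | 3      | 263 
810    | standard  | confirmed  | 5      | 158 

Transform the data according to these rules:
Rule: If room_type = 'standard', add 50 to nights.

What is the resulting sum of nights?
238

Step 1: Count records where room_type = 'standard': 4
Step 2: Total bonus added: 4 × 50 = 200
Step 3: Original sum of nights: 38
Step 4: Final sum = 38 + 200 = 238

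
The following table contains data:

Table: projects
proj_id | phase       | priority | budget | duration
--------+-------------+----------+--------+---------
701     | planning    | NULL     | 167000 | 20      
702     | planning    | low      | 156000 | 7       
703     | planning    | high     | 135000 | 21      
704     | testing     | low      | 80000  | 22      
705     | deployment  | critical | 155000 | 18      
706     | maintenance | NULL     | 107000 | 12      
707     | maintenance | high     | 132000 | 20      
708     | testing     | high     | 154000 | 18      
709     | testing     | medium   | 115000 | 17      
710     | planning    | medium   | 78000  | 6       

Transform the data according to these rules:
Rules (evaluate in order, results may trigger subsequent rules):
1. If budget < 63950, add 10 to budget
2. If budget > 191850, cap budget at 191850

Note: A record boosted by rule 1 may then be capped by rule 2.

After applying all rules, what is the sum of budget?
1279000

Step 1: Apply rule 1 to records with budget < 63950
  - 0 records get bonus of 10
  - Of these, 0 records then exceed 191850 and get capped
Step 2: Apply rule 2 to records with budget > 191850
  - 0 records (original) are capped
Step 3: Calculate final sum = 1279000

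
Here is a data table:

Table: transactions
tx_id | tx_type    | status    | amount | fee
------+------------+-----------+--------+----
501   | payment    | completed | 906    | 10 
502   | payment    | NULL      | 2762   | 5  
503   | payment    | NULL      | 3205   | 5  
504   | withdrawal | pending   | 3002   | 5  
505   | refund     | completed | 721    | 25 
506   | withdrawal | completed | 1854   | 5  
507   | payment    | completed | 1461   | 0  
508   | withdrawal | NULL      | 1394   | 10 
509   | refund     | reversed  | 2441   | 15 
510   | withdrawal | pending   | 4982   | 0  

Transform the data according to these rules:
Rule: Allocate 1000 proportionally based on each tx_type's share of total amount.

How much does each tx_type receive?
payment: 366.68, refund: 139.12, withdrawal: 494.19

Step 1: Calculate total amount = 22728
Step 2: Calculate each tx_type's proportion:
  payment: 8334/22728 = 36.67% → 366.68
  refund: 3162/22728 = 13.91% → 139.12
  withdrawal: 11232/22728 = 49.42% → 494.19
Step 3: Verify: sum of allocations ≈ 1000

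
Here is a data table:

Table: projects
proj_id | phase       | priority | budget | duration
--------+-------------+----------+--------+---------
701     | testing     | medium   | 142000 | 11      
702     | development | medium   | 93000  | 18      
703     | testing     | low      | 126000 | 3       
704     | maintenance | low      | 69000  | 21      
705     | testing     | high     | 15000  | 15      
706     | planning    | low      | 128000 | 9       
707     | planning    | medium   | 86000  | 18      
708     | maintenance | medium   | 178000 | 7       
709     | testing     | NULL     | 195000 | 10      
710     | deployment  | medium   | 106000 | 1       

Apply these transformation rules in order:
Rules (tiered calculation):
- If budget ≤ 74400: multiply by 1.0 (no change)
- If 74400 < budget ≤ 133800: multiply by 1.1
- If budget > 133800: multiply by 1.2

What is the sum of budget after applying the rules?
1294900.0

Step 1: Tier 1 (budget ≤ 74400): 2 records, sum = 84000 × 1.0 = 84000.0
Step 2: Tier 2 (74400 < budget ≤ 133800): 5 records, sum = 539000 × 1.1 = 592900.0
Step 3: Tier 3 (budget > 133800): 3 records, sum = 515000 × 1.2 = 618000.0
Step 4: Final sum = 84000.0 + 592900.0 + 618000.0 = 1294900.0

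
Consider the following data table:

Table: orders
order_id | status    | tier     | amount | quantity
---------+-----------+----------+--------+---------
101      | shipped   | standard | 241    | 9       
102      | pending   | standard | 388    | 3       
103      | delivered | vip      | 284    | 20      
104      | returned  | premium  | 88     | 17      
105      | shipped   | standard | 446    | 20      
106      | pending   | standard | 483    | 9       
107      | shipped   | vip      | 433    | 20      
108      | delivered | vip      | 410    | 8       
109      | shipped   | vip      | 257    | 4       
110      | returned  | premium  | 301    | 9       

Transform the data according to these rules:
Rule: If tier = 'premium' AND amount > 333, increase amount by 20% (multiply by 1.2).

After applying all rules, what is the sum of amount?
3331

Step 1: Find records where tier = 'premium' AND amount > 333
Step 2: 0 records match, summing to 0
Step 3: After multiplier: 0 × 1.2 = 0.0
Step 4: Unaffected records sum: 3331
Step 5: Final sum = 0.0 + 3331 = 3331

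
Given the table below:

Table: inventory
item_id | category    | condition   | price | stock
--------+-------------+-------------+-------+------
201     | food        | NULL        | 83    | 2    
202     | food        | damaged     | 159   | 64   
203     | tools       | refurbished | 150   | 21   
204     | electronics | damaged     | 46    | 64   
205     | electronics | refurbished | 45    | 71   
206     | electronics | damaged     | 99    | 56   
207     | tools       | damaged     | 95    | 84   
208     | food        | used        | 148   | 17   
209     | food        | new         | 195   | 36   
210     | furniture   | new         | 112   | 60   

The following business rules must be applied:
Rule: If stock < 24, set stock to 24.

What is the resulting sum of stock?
507

Step 1: 3 records have stock < 24
Step 2: These records originally summed to 40
Step 3: After setting to minimum: 3 × 24 = 72
Step 4: Unaffected records sum: 435
Step 5: Final sum = 72 + 435 = 507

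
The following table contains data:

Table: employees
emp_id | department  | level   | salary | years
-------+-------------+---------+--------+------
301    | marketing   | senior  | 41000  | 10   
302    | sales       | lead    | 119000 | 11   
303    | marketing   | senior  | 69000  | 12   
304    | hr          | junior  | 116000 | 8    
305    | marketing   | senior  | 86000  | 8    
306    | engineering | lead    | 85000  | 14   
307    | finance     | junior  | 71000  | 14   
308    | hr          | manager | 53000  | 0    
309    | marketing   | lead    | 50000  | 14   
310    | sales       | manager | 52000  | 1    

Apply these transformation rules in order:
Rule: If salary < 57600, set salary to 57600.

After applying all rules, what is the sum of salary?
776400

Step 1: 4 records have salary < 57600
Step 2: These records originally summed to 196000
Step 3: After setting to minimum: 4 × 57600 = 230400
Step 4: Unaffected records sum: 546000
Step 5: Final sum = 230400 + 546000 = 776400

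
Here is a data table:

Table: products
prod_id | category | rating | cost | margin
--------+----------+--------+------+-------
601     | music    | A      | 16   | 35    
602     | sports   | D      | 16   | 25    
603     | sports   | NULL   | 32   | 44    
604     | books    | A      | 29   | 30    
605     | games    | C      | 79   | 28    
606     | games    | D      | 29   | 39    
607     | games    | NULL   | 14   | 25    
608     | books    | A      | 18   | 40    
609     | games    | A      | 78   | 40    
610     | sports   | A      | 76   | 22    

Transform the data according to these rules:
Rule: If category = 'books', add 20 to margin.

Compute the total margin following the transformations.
368

Step 1: Count records where category = 'books': 2
Step 2: Total bonus added: 2 × 20 = 40
Step 3: Original sum of margin: 328
Step 4: Final sum = 328 + 40 = 368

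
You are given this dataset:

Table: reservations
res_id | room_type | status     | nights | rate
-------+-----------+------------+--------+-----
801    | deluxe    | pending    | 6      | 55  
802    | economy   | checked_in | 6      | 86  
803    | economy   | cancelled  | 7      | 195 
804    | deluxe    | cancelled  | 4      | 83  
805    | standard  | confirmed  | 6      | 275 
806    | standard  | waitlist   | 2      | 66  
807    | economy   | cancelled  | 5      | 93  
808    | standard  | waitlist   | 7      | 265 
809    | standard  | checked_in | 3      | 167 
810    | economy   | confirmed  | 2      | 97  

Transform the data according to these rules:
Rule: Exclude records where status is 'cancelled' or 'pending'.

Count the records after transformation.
6

Step 1: Count records to exclude
  - 3 (cancelled) + 1 (pending) = 4 records
Step 2: Total records: 10
Step 3: Remaining = 10 - 4 = 6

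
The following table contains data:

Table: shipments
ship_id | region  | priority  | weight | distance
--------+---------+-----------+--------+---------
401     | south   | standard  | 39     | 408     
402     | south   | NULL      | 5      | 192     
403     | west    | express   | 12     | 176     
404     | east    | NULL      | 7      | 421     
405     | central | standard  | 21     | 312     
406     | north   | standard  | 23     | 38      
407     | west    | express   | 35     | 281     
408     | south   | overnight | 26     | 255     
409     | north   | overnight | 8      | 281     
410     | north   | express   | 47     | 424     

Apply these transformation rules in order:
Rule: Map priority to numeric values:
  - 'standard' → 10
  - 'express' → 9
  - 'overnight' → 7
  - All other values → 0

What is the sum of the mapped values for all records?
71

Step 1: Apply mapping to each record
Step 2: Count by status:
  'standard': 3 records × 10 = 30
  'express': 3 records × 9 = 27
  'overnight': 2 records × 7 = 14
Step 3: Sum all mapped values = 71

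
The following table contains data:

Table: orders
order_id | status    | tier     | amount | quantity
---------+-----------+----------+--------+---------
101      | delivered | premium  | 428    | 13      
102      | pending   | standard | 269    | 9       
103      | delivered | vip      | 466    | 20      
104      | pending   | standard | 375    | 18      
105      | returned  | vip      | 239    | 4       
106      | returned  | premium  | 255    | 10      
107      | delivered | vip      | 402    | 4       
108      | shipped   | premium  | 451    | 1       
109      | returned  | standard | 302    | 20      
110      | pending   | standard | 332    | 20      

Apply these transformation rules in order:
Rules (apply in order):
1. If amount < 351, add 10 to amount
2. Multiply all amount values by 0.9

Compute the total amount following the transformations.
3212.1

Step 1: Apply Rule 1 - Add 10 to records with amount < 351
  - 5 records affected: 1397 + (5 × 10) = 1447
  - Unaffected records: 2122
  - Sum after Rule 1: 3569
Step 2: Apply Rule 2 - Multiply all by 0.9
  - 3569 × 0.9 = 3212.1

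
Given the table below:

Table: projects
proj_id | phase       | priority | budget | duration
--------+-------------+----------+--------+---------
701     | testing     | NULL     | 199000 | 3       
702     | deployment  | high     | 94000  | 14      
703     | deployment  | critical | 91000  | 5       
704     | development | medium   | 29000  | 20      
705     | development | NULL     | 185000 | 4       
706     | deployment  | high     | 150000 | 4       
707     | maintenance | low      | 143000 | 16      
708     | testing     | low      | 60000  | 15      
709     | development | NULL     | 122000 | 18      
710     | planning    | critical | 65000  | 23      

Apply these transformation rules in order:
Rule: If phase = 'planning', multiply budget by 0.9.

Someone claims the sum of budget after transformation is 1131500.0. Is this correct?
Yes, the result is correct.

Step 1: Calculate the correct sum after transformation
Step 2: Apply multiplier 0.9 to records where phase = 'planning'
Step 3: Correct result = 1131500.0
Step 4: Claimed result = 1131500.0
Step 5: 1131500.0 = 1131500.0 ✓
Conclusion: The claimed result is correct.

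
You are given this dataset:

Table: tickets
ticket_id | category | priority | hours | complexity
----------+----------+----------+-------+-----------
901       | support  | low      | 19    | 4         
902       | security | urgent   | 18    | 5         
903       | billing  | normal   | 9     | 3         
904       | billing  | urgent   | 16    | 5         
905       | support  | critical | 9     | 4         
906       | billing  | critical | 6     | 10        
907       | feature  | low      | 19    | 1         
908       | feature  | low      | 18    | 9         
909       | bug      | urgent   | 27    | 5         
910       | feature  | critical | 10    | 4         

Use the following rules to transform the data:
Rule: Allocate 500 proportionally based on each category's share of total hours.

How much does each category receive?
billing: 102.65, bug: 89.4, feature: 155.63, security: 59.6, support: 92.72

Step 1: Calculate total hours = 151
Step 2: Calculate each category's proportion:
  billing: 31/151 = 20.53% → 102.65
  bug: 27/151 = 17.88% → 89.4
  feature: 47/151 = 31.13% → 155.63
  security: 18/151 = 11.92% → 59.6
  support: 28/151 = 18.54% → 92.72
Step 3: Verify: sum of allocations ≈ 500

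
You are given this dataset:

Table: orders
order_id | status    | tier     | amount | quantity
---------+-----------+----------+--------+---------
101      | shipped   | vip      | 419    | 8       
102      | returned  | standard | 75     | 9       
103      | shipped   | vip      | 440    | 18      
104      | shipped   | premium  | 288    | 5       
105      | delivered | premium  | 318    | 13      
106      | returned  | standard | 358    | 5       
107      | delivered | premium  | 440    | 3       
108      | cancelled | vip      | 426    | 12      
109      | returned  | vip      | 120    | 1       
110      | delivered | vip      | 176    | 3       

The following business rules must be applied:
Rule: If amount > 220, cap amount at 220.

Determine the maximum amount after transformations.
220

Step 1: Original maximum amount = 440
Step 2: Apply cap at 220
Step 3: 7 records had amount > 220 and were capped
Step 4: Maximum after transformation = 220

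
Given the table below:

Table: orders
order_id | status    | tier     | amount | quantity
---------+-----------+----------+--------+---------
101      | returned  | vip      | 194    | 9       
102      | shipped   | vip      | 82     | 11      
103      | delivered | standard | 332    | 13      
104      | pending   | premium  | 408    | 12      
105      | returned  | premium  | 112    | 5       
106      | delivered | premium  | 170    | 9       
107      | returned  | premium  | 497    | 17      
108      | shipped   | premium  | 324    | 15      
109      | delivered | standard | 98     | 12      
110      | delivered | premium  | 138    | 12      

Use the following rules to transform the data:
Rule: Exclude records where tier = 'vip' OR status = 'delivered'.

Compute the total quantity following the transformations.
49

Step 1: Find records where tier = 'vip' OR status = 'delivered'
Step 2: 6 records match, summing to 66
Step 3: Original sum: 115
Step 4: Remaining sum = 115 - 66 = 49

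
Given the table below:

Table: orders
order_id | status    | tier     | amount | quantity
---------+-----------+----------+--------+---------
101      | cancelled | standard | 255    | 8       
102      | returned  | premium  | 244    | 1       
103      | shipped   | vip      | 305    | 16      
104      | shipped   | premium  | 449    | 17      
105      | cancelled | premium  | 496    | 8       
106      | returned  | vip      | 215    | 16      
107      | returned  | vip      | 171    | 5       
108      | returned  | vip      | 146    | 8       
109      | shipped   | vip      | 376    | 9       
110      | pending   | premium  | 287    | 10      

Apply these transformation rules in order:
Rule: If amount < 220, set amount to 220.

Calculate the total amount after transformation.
3072

Step 1: 3 records have amount < 220
Step 2: These records originally summed to 532
Step 3: After setting to minimum: 3 × 220 = 660
Step 4: Unaffected records sum: 2412
Step 5: Final sum = 660 + 2412 = 3072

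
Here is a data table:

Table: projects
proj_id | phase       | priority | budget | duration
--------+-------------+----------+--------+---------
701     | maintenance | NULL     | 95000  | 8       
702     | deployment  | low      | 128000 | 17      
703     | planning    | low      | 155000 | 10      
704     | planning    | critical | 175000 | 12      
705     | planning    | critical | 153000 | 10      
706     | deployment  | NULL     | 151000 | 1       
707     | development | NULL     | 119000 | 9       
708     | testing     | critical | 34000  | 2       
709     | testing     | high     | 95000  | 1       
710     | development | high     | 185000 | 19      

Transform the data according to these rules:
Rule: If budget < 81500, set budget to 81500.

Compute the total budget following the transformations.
1337500

Step 1: 1 records have budget < 81500
Step 2: These records originally summed to 34000
Step 3: After setting to minimum: 1 × 81500 = 81500
Step 4: Unaffected records sum: 1256000
Step 5: Final sum = 81500 + 1256000 = 1337500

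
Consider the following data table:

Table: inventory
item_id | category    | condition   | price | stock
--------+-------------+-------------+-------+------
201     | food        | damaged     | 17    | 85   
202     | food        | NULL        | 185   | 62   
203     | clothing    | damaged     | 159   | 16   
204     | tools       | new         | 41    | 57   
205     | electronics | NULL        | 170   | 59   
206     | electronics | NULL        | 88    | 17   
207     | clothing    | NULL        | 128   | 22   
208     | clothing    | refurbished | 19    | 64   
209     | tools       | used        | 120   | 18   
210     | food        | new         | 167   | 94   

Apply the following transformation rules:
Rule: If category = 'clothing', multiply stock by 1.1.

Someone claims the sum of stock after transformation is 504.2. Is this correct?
Yes, the result is correct.

Step 1: Calculate the correct sum after transformation
Step 2: Apply multiplier 1.1 to records where category = 'clothing'
Step 3: Correct result = 504.2
Step 4: Claimed result = 504.2
Step 5: 504.2 = 504.2 ✓
Conclusion: The claimed result is correct.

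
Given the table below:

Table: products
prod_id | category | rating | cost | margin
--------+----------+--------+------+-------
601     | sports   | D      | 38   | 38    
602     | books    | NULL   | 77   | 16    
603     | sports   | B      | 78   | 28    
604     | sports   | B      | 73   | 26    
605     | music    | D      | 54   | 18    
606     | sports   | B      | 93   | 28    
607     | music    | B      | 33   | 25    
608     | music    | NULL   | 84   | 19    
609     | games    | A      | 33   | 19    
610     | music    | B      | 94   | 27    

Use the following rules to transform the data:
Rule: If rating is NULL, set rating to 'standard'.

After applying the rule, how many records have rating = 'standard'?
2

Step 1: Count records where rating IS NULL
Step 2: Found 2 records with NULL rating
Step 3: These records will have rating set to 'standard'
Step 4: Records already having rating = 'standard': 0
Step 5: Answer: 2 + 0 = 2 records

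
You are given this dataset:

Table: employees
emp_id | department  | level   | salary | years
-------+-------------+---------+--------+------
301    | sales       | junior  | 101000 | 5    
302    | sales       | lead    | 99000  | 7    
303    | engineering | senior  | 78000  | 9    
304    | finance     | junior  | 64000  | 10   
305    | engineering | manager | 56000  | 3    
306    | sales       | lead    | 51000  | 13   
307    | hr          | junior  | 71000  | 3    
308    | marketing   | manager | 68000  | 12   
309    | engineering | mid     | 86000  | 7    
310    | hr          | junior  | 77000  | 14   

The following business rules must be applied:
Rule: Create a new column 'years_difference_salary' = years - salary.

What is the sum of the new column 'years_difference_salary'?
-750917

Step 1: For each record, compute years - salary
Example calculations:
  5 - 101000 = -100995
  7 - 99000 = -98993
  9 - 78000 = -77991
  ...
Step 2: Sum all derived values
Step 3: Total = -750917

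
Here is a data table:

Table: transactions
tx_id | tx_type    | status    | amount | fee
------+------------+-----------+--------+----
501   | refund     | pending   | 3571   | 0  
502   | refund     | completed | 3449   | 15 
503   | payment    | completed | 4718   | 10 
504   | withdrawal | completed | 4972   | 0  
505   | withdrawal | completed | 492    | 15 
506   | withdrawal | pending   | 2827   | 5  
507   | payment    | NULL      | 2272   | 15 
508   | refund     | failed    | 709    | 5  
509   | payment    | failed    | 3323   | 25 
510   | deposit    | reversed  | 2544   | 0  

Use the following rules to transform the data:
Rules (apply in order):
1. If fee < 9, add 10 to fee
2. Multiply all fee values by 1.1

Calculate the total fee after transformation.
154.0

Step 1: Apply Rule 1 - Add 10 to records with fee < 9
  - 5 records affected: 10 + (5 × 10) = 60
  - Unaffected records: 80
  - Sum after Rule 1: 140
Step 2: Apply Rule 2 - Multiply all by 1.1
  - 140 × 1.1 = 154.0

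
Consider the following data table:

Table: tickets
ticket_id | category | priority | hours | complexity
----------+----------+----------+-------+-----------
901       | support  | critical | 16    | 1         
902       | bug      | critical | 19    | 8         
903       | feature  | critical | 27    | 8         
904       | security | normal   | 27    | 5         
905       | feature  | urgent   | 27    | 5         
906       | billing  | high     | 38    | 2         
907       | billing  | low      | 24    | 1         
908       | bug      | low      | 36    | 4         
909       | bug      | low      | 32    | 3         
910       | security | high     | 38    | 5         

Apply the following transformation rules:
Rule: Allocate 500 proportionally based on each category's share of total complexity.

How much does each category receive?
billing: 35.71, bug: 178.57, feature: 154.76, security: 119.05, support: 11.9

Step 1: Calculate total complexity = 42
Step 2: Calculate each category's proportion:
  billing: 3/42 = 7.14% → 35.71
  bug: 15/42 = 35.71% → 178.57
  feature: 13/42 = 30.95% → 154.76
  security: 10/42 = 23.81% → 119.05
  support: 1/42 = 2.38% → 11.9
Step 3: Verify: sum of allocations ≈ 500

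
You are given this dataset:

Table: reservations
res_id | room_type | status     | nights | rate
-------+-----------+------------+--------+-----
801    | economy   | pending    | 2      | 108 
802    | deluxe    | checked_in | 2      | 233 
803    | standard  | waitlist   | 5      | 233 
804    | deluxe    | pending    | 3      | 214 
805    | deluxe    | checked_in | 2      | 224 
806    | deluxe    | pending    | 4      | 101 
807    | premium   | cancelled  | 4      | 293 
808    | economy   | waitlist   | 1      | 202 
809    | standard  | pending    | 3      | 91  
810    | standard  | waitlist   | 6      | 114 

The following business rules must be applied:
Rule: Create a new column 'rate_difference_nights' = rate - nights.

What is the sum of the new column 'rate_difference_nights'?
1781

Step 1: For each record, compute rate - nights
Example calculations:
  108 - 2 = 106
  233 - 2 = 231
  233 - 5 = 228
  ...
Step 2: Sum all derived values
Step 3: Total = 1781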